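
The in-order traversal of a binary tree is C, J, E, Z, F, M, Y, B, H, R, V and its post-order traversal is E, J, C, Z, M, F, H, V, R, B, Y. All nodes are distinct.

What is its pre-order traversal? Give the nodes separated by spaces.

The last element of post-order is the root; it splits in-order into left and right subtrees.
Root Y: left subtree has 6 nodes {C, J, E, Z, F, M}, right has 4 {B, H, R, V}.
  Root F: left subtree has 4 nodes {C, J, E, Z}, right has 1 {M}.
    Root Z: left subtree has 3 nodes {C, J, E}, right has 0 { }.
      Root C: left subtree has 0 nodes { }, right has 2 {J, E}.
        Root J: left subtree has 0 nodes { }, right has 1 {E}.
  Root B: left subtree has 0 nodes { }, right has 3 {H, R, V}.
    Root R: left subtree has 1 node {H}, right has 1 {V}.

Y F Z C J E M B R H V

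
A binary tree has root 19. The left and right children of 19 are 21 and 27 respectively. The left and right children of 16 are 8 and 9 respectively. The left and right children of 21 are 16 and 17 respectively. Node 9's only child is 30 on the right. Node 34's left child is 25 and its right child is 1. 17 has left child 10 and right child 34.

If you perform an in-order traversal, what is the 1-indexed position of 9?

In-order visits the left subtree, then the node, then the right subtree.
At 19: go left to 21.
  At 21: go left to 16.
    At 16: go left to 8.
      8 is a leaf — visit 8.
    Visit 16.
    At 16: go right to 9.
      At 9: no left child.
      Visit 9.
      At 9: go right to 30.
        30 is a leaf — visit 30.
  Visit 21.
  At 21: go right to 17.
    At 17: go left to 10.
      10 is a leaf — visit 10.
    Visit 17.
    At 17: go right to 34.
      At 34: go left to 25.
        25 is a leaf — visit 25.
      Visit 34.
      At 34: go right to 1.
        1 is a leaf — visit 1.
Visit 19.
At 19: go right to 27.
  27 is a leaf — visit 27.
Full in-order sequence: 8, 16, 9, 30, 21, 10, 17, 25, 34, 1, 19, 27.

3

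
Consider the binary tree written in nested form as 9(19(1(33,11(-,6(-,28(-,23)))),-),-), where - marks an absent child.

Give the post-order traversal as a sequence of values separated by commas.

Post-order visits the left subtree, then the right subtree, then the node.
At 9: go left to 19.
  At 19: go left to 1.
    At 1: go left to 33.
      33 is a leaf — visit 33.
    At 1: go right to 11.
      At 11: no left child.
      At 11: go right to 6.
        At 6: no left child.
        At 6: go right to 28.
          At 28: no left child.
          At 28: go right to 23.
            23 is a leaf — visit 23.
          Visit 28.
        Visit 6.
      Visit 11.
    Visit 1.
  At 19: no right child.
  Visit 19.
At 9: no right child.
Visit 9.

33, 23, 28, 6, 11, 1, 19, 9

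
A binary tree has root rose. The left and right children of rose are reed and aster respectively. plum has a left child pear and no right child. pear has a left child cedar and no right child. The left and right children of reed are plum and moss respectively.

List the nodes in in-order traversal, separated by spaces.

cedar pear plum reed moss rose aster

In-order visits the left subtree, then the node, then the right subtree.
At rose: go left to reed.
  At reed: go left to plum.
    At plum: go left to pear.
      At pear: go left to cedar.
        cedar is a leaf — visit cedar.
      Visit pear.
      At pear: no right child.
    Visit plum.
    At plum: no right child.
  Visit reed.
  At reed: go right to moss.
    moss is a leaf — visit moss.
Visit rose.
At rose: go right to aster.
  aster is a leaf — visit aster.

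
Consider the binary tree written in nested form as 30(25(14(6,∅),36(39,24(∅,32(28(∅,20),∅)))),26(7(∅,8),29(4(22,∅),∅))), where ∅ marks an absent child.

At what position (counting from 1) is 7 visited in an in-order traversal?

11

In-order visits the left subtree, then the node, then the right subtree.
At 30: go left to 25.
  At 25: go left to 14.
    At 14: go left to 6.
      6 is a leaf — visit 6.
    Visit 14.
    At 14: no right child.
  Visit 25.
  At 25: go right to 36.
    At 36: go left to 39.
      39 is a leaf — visit 39.
    Visit 36.
    At 36: go right to 24.
      At 24: no left child.
      Visit 24.
      At 24: go right to 32.
        At 32: go left to 28.
          At 28: no left child.
          Visit 28.
          At 28: go right to 20.
            20 is a leaf — visit 20.
        Visit 32.
        At 32: no right child.
Visit 30.
At 30: go right to 26.
  At 26: go left to 7.
    At 7: no left child.
    Visit 7.
    At 7: go right to 8.
      8 is a leaf — visit 8.
  Visit 26.
  At 26: go right to 29.
    At 29: go left to 4.
      At 4: go left to 22.
        22 is a leaf — visit 22.
      Visit 4.
      At 4: no right child.
    Visit 29.
    At 29: no right child.
Full in-order sequence: 6, 14, 25, 39, 36, 24, 28, 20, 32, 30, 7, 8, 26, 22, 4, 29.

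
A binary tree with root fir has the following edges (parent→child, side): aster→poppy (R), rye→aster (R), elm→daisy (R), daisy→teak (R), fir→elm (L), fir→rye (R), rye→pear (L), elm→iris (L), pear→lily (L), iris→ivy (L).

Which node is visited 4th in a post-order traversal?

Post-order visits the left subtree, then the right subtree, then the node.
At fir: go left to elm.
  At elm: go left to iris.
    At iris: go left to ivy.
      ivy is a leaf — visit ivy.
    At iris: no right child.
    Visit iris.
  At elm: go right to daisy.
    At daisy: no left child.
    At daisy: go right to teak.
      teak is a leaf — visit teak.
    Visit daisy.
  Visit elm.
At fir: go right to rye.
  At rye: go left to pear.
    At pear: go left to lily.
      lily is a leaf — visit lily.
    At pear: no right child.
    Visit pear.
  At rye: go right to aster.
    At aster: no left child.
    At aster: go right to poppy.
      poppy is a leaf — visit poppy.
    Visit aster.
  Visit rye.
Visit fir.
Full post-order sequence: ivy, iris, teak, daisy, elm, lily, pear, poppy, aster, rye, fir.

daisy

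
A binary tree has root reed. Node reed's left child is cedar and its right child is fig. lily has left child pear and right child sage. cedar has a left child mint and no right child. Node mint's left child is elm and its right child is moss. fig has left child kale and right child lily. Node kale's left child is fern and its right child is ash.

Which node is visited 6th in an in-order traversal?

fern

In-order visits the left subtree, then the node, then the right subtree.
At reed: go left to cedar.
  At cedar: go left to mint.
    At mint: go left to elm.
      elm is a leaf — visit elm.
    Visit mint.
    At mint: go right to moss.
      moss is a leaf — visit moss.
  Visit cedar.
  At cedar: no right child.
Visit reed.
At reed: go right to fig.
  At fig: go left to kale.
    At kale: go left to fern.
      fern is a leaf — visit fern.
    Visit kale.
    At kale: go right to ash.
      ash is a leaf — visit ash.
  Visit fig.
  At fig: go right to lily.
    At lily: go left to pear.
      pear is a leaf — visit pear.
    Visit lily.
    At lily: go right to sage.
      sage is a leaf — visit sage.
Full in-order sequence: elm, mint, moss, cedar, reed, fern, kale, ash, fig, pear, lily, sage.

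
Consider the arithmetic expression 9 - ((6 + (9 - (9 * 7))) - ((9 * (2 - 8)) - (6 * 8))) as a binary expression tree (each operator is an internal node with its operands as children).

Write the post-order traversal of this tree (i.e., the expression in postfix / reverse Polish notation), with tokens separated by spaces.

Post-order on an expression tree gives postfix notation: for each operator, emit left operand, right operand, then the operator.

9 6 9 9 7 * - + 9 2 8 - * 6 8 * - - -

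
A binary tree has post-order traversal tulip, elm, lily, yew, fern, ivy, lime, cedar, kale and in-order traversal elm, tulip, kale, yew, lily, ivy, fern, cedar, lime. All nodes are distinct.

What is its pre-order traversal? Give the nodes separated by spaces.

The last element of post-order is the root; it splits in-order into left and right subtrees.
Root kale: left subtree has 2 nodes {elm, tulip}, right has 6 {yew, lily, ivy, fern, cedar, lime}.
  Root elm: left subtree has 0 nodes { }, right has 1 {tulip}.
  Root cedar: left subtree has 4 nodes {yew, lily, ivy, fern}, right has 1 {lime}.
    Root ivy: left subtree has 2 nodes {yew, lily}, right has 1 {fern}.
      Root yew: left subtree has 0 nodes { }, right has 1 {lily}.

kale elm tulip cedar ivy yew lily fern lime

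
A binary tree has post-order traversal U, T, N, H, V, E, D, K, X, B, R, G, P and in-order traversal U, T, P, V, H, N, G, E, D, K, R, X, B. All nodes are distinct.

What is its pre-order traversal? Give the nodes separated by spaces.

P T U G V H N R K D E B X

The last element of post-order is the root; it splits in-order into left and right subtrees.
Root P: left subtree has 2 nodes {U, T}, right has 10 {V, H, N, G, E, D, K, R, X, B}.
  Root T: left subtree has 1 node {U}, right has 0 { }.
  Root G: left subtree has 3 nodes {V, H, N}, right has 6 {E, D, K, R, X, B}.
    Root V: left subtree has 0 nodes { }, right has 2 {H, N}.
      Root H: left subtree has 0 nodes { }, right has 1 {N}.
    Root R: left subtree has 3 nodes {E, D, K}, right has 2 {X, B}.
      Root K: left subtree has 2 nodes {E, D}, right has 0 { }.
        Root D: left subtree has 1 node {E}, right has 0 { }.
      Root B: left subtree has 1 node {X}, right has 0 { }.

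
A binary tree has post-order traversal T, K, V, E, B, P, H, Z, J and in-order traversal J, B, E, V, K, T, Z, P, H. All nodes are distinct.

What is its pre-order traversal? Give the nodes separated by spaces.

J Z B E V K T H P

The last element of post-order is the root; it splits in-order into left and right subtrees.
Root J: left subtree has 0 nodes { }, right has 8 {B, E, V, K, T, Z, P, H}.
  Root Z: left subtree has 5 nodes {B, E, V, K, T}, right has 2 {P, H}.
    Root B: left subtree has 0 nodes { }, right has 4 {E, V, K, T}.
      Root E: left subtree has 0 nodes { }, right has 3 {V, K, T}.
        Root V: left subtree has 0 nodes { }, right has 2 {K, T}.
          Root K: left subtree has 0 nodes { }, right has 1 {T}.
    Root H: left subtree has 1 node {P}, right has 0 { }.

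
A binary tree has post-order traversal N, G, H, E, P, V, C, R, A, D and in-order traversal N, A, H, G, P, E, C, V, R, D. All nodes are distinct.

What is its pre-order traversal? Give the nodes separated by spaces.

The last element of post-order is the root; it splits in-order into left and right subtrees.
Root D: left subtree has 9 nodes {N, A, H, G, P, E, C, V, R}, right has 0 { }.
  Root A: left subtree has 1 node {N}, right has 7 {H, G, P, E, C, V, R}.
    Root R: left subtree has 6 nodes {H, G, P, E, C, V}, right has 0 { }.
      Root C: left subtree has 4 nodes {H, G, P, E}, right has 1 {V}.
        Root P: left subtree has 2 nodes {H, G}, right has 1 {E}.
          Root H: left subtree has 0 nodes { }, right has 1 {G}.

D A N R C P H G E V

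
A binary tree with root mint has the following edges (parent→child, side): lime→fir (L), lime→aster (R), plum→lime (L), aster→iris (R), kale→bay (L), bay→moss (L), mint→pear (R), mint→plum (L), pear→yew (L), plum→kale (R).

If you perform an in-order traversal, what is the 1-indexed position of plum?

5

In-order visits the left subtree, then the node, then the right subtree.
At mint: go left to plum.
  At plum: go left to lime.
    At lime: go left to fir.
      fir is a leaf — visit fir.
    Visit lime.
    At lime: go right to aster.
      At aster: no left child.
      Visit aster.
      At aster: go right to iris.
        iris is a leaf — visit iris.
  Visit plum.
  At plum: go right to kale.
    At kale: go left to bay.
      At bay: go left to moss.
        moss is a leaf — visit moss.
      Visit bay.
      At bay: no right child.
    Visit kale.
    At kale: no right child.
Visit mint.
At mint: go right to pear.
  At pear: go left to yew.
    yew is a leaf — visit yew.
  Visit pear.
  At pear: no right child.
Full in-order sequence: fir, lime, aster, iris, plum, moss, bay, kale, mint, yew, pear.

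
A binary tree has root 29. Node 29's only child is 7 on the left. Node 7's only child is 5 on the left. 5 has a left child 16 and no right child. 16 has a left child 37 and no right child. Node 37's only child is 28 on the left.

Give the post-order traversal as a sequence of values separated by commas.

Post-order visits the left subtree, then the right subtree, then the node.
At 29: go left to 7.
  At 7: go left to 5.
    At 5: go left to 16.
      At 16: go left to 37.
        At 37: go left to 28.
          28 is a leaf — visit 28.
        At 37: no right child.
        Visit 37.
      At 16: no right child.
      Visit 16.
    At 5: no right child.
    Visit 5.
  At 7: no right child.
  Visit 7.
At 29: no right child.
Visit 29.

28, 37, 16, 5, 7, 29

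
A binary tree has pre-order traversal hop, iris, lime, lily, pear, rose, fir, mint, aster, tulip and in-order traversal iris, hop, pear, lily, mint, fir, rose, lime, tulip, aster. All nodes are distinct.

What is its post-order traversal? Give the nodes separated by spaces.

The first element of pre-order is the root; it splits in-order into left and right subtrees.
Root hop: left subtree has 1 node {iris}, right has 8 {pear, lily, mint, fir, rose, lime, tulip, aster}.
  Root lime: left subtree has 5 nodes {pear, lily, mint, fir, rose}, right has 2 {tulip, aster}.
    Root lily: left subtree has 1 node {pear}, right has 3 {mint, fir, rose}.
      Root rose: left subtree has 2 nodes {mint, fir}, right has 0 { }.
        Root fir: left subtree has 1 node {mint}, right has 0 { }.
    Root aster: left subtree has 1 node {tulip}, right has 0 { }.

iris pear mint fir rose lily tulip aster lime hop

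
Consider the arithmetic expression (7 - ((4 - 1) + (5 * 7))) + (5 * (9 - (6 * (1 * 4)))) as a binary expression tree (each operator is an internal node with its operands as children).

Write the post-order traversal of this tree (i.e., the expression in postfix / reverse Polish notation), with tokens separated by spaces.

Post-order on an expression tree gives postfix notation: for each operator, emit left operand, right operand, then the operator.

7 4 1 - 5 7 * + - 5 9 6 1 4 * * - * +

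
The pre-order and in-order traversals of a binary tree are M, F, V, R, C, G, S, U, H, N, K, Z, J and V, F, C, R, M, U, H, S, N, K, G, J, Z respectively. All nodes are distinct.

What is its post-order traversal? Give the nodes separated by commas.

V, C, R, F, H, U, K, N, S, J, Z, G, M

The first element of pre-order is the root; it splits in-order into left and right subtrees.
Root M: left subtree has 4 nodes {V, F, C, R}, right has 8 {U, H, S, N, K, G, J, Z}.
  Root F: left subtree has 1 node {V}, right has 2 {C, R}.
    Root R: left subtree has 1 node {C}, right has 0 { }.
  Root G: left subtree has 5 nodes {U, H, S, N, K}, right has 2 {J, Z}.
    Root S: left subtree has 2 nodes {U, H}, right has 2 {N, K}.
      Root U: left subtree has 0 nodes { }, right has 1 {H}.
      Root N: left subtree has 0 nodes { }, right has 1 {K}.
    Root Z: left subtree has 1 node {J}, right has 0 { }.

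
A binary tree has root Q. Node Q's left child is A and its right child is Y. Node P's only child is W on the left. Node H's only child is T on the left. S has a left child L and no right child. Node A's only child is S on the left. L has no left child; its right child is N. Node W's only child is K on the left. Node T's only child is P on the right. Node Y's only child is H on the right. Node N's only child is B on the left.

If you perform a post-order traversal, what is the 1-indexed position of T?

9

Post-order visits the left subtree, then the right subtree, then the node.
At Q: go left to A.
  At A: go left to S.
    At S: go left to L.
      At L: no left child.
      At L: go right to N.
        At N: go left to B.
          B is a leaf — visit B.
        At N: no right child.
        Visit N.
      Visit L.
    At S: no right child.
    Visit S.
  At A: no right child.
  Visit A.
At Q: go right to Y.
  At Y: no left child.
  At Y: go right to H.
    At H: go left to T.
      At T: no left child.
      At T: go right to P.
        At P: go left to W.
          At W: go left to K.
            K is a leaf — visit K.
          At W: no right child.
          Visit W.
        At P: no right child.
        Visit P.
      Visit T.
    At H: no right child.
    Visit H.
  Visit Y.
Visit Q.
Full post-order sequence: B, N, L, S, A, K, W, P, T, H, Y, Q.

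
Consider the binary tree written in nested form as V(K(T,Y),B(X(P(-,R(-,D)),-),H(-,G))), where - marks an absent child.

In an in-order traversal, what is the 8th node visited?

In-order visits the left subtree, then the node, then the right subtree.
At V: go left to K.
  At K: go left to T.
    T is a leaf — visit T.
  Visit K.
  At K: go right to Y.
    Y is a leaf — visit Y.
Visit V.
At V: go right to B.
  At B: go left to X.
    At X: go left to P.
      At P: no left child.
      Visit P.
      At P: go right to R.
        At R: no left child.
        Visit R.
        At R: go right to D.
          D is a leaf — visit D.
    Visit X.
    At X: no right child.
  Visit B.
  At B: go right to H.
    At H: no left child.
    Visit H.
    At H: go right to G.
      G is a leaf — visit G.
Full in-order sequence: T, K, Y, V, P, R, D, X, B, H, G.

X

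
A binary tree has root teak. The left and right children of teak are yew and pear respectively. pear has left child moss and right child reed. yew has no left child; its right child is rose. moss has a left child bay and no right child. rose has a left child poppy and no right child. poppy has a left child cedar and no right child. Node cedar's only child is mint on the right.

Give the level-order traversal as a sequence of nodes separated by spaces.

teak yew pear rose moss reed poppy bay cedar mint

Level-order visits nodes level by level from the root, left to right within each level.
Level 0: teak
Level 1: yew, pear
Level 2: rose, moss, reed
Level 3: poppy, bay
Level 4: cedar
Level 5: mint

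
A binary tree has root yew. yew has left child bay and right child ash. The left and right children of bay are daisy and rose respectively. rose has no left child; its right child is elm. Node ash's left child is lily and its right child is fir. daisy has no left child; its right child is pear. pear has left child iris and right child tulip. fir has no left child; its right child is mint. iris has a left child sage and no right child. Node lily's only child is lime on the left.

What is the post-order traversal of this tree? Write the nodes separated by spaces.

Post-order visits the left subtree, then the right subtree, then the node.
At yew: go left to bay.
  At bay: go left to daisy.
    At daisy: no left child.
    At daisy: go right to pear.
      At pear: go left to iris.
        At iris: go left to sage.
          sage is a leaf — visit sage.
        At iris: no right child.
        Visit iris.
      At pear: go right to tulip.
        tulip is a leaf — visit tulip.
      Visit pear.
    Visit daisy.
  At bay: go right to rose.
    At rose: no left child.
    At rose: go right to elm.
      elm is a leaf — visit elm.
    Visit rose.
  Visit bay.
At yew: go right to ash.
  At ash: go left to lily.
    At lily: go left to lime.
      lime is a leaf — visit lime.
    At lily: no right child.
    Visit lily.
  At ash: go right to fir.
    At fir: no left child.
    At fir: go right to mint.
      mint is a leaf — visit mint.
    Visit fir.
  Visit ash.
Visit yew.

sage iris tulip pear daisy elm rose bay lime lily mint fir ash yew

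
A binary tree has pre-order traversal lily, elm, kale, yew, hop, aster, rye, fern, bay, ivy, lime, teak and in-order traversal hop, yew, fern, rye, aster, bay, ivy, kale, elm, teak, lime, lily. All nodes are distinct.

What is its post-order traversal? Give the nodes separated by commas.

The first element of pre-order is the root; it splits in-order into left and right subtrees.
Root lily: left subtree has 11 nodes {hop, yew, fern, rye, aster, bay, ivy, kale, elm, teak, lime}, right has 0 { }.
  Root elm: left subtree has 8 nodes {hop, yew, fern, rye, aster, bay, ivy, kale}, right has 2 {teak, lime}.
    Root kale: left subtree has 7 nodes {hop, yew, fern, rye, aster, bay, ivy}, right has 0 { }.
      Root yew: left subtree has 1 node {hop}, right has 5 {fern, rye, aster, bay, ivy}.
        Root aster: left subtree has 2 nodes {fern, rye}, right has 2 {bay, ivy}.
          Root rye: left subtree has 1 node {fern}, right has 0 { }.
          Root bay: left subtree has 0 nodes { }, right has 1 {ivy}.
    Root lime: left subtree has 1 node {teak}, right has 0 { }.

hop, fern, rye, ivy, bay, aster, yew, kale, teak, lime, elm, lily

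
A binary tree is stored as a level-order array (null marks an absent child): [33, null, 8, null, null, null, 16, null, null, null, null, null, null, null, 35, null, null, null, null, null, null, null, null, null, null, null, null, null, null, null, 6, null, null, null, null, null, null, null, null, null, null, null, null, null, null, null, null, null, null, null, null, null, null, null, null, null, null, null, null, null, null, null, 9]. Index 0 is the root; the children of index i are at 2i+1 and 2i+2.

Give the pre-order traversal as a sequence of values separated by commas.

33, 8, 16, 35, 6, 9

Pre-order visits the node, then its left subtree, then its right subtree.
Visit 33.
At 33: no left child.
At 33: go right to 8.
  Visit 8.
  At 8: no left child.
  At 8: go right to 16.
    Visit 16.
    At 16: no left child.
    At 16: go right to 35.
      Visit 35.
      At 35: no left child.
      At 35: go right to 6.
        Visit 6.
        At 6: no left child.
        At 6: go right to 9.
          9 is a leaf — visit 9.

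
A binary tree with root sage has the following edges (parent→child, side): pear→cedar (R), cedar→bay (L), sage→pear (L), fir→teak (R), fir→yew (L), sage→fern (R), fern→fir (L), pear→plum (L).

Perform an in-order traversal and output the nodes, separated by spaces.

plum pear bay cedar sage yew fir teak fern

In-order visits the left subtree, then the node, then the right subtree.
At sage: go left to pear.
  At pear: go left to plum.
    plum is a leaf — visit plum.
  Visit pear.
  At pear: go right to cedar.
    At cedar: go left to bay.
      bay is a leaf — visit bay.
    Visit cedar.
    At cedar: no right child.
Visit sage.
At sage: go right to fern.
  At fern: go left to fir.
    At fir: go left to yew.
      yew is a leaf — visit yew.
    Visit fir.
    At fir: go right to teak.
      teak is a leaf — visit teak.
  Visit fern.
  At fern: no right child.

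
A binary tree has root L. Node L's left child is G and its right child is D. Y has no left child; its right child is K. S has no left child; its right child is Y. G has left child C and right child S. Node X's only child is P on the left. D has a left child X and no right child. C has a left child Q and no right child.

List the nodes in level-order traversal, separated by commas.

L, G, D, C, S, X, Q, Y, P, K

Level-order visits nodes level by level from the root, left to right within each level.
Level 0: L
Level 1: G, D
Level 2: C, S, X
Level 3: Q, Y, P
Level 4: K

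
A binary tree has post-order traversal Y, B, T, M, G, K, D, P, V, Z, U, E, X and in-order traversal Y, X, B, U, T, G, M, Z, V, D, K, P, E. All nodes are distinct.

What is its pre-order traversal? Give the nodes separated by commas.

The last element of post-order is the root; it splits in-order into left and right subtrees.
Root X: left subtree has 1 node {Y}, right has 11 {B, U, T, G, M, Z, V, D, K, P, E}.
  Root E: left subtree has 10 nodes {B, U, T, G, M, Z, V, D, K, P}, right has 0 { }.
    Root U: left subtree has 1 node {B}, right has 8 {T, G, M, Z, V, D, K, P}.
      Root Z: left subtree has 3 nodes {T, G, M}, right has 4 {V, D, K, P}.
        Root G: left subtree has 1 node {T}, right has 1 {M}.
        Root V: left subtree has 0 nodes { }, right has 3 {D, K, P}.
          Root P: left subtree has 2 nodes {D, K}, right has 0 { }.
            Root D: left subtree has 0 nodes { }, right has 1 {K}.

X, Y, E, U, B, Z, G, T, M, V, P, D, K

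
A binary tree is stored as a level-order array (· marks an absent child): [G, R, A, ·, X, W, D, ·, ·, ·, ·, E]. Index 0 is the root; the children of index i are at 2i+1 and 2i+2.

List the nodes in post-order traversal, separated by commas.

Post-order visits the left subtree, then the right subtree, then the node.
At G: go left to R.
  At R: no left child.
  At R: go right to X.
    X is a leaf — visit X.
  Visit R.
At G: go right to A.
  At A: go left to W.
    At W: go left to E.
      E is a leaf — visit E.
    At W: no right child.
    Visit W.
  At A: go right to D.
    D is a leaf — visit D.
  Visit A.
Visit G.

X, R, E, W, D, A, G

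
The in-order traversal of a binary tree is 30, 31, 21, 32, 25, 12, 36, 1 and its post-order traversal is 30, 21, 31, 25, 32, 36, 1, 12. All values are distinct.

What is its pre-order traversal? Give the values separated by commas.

12, 32, 31, 30, 21, 25, 1, 36

The last element of post-order is the root; it splits in-order into left and right subtrees.
Root 12: left subtree has 5 nodes {30, 31, 21, 32, 25}, right has 2 {36, 1}.
  Root 32: left subtree has 3 nodes {30, 31, 21}, right has 1 {25}.
    Root 31: left subtree has 1 node {30}, right has 1 {21}.
  Root 1: left subtree has 1 node {36}, right has 0 { }.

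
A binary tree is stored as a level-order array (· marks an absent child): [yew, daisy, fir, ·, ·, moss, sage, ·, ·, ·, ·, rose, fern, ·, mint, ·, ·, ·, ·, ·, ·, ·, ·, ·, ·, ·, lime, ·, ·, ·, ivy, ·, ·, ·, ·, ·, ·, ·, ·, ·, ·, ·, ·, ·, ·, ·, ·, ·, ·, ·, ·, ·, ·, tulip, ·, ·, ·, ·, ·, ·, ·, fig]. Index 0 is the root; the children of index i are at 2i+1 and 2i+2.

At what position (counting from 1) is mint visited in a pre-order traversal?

10

Pre-order visits the node, then its left subtree, then its right subtree.
Visit yew.
At yew: go left to daisy.
  daisy is a leaf — visit daisy.
At yew: go right to fir.
  Visit fir.
  At fir: go left to moss.
    Visit moss.
    At moss: go left to rose.
      rose is a leaf — visit rose.
    At moss: go right to fern.
      Visit fern.
      At fern: no left child.
      At fern: go right to lime.
        Visit lime.
        At lime: go left to tulip.
          tulip is a leaf — visit tulip.
        At lime: no right child.
  At fir: go right to sage.
    Visit sage.
    At sage: no left child.
    At sage: go right to mint.
      Visit mint.
      At mint: no left child.
      At mint: go right to ivy.
        Visit ivy.
        At ivy: go left to fig.
          fig is a leaf — visit fig.
        At ivy: no right child.
Full pre-order sequence: yew, daisy, fir, moss, rose, fern, lime, tulip, sage, mint, ivy, fig.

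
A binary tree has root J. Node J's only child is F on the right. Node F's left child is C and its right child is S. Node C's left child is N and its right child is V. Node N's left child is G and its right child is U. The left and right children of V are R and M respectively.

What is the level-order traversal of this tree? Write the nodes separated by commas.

Level-order visits nodes level by level from the root, left to right within each level.
Level 0: J
Level 1: F
Level 2: C, S
Level 3: N, V
Level 4: G, U, R, M

J, F, C, S, N, V, G, U, R, M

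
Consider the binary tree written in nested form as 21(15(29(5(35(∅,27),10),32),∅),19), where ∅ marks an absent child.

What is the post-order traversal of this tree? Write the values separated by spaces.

27 35 10 5 32 29 15 19 21

Post-order visits the left subtree, then the right subtree, then the node.
At 21: go left to 15.
  At 15: go left to 29.
    At 29: go left to 5.
      At 5: go left to 35.
        At 35: no left child.
        At 35: go right to 27.
          27 is a leaf — visit 27.
        Visit 35.
      At 5: go right to 10.
        10 is a leaf — visit 10.
      Visit 5.
    At 29: go right to 32.
      32 is a leaf — visit 32.
    Visit 29.
  At 15: no right child.
  Visit 15.
At 21: go right to 19.
  19 is a leaf — visit 19.
Visit 21.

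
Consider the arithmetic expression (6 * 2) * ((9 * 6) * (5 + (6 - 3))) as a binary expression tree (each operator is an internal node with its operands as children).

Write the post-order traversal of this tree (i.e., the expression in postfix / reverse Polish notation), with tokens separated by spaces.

6 2 * 9 6 * 5 6 3 - + * *

Post-order on an expression tree gives postfix notation: for each operator, emit left operand, right operand, then the operator.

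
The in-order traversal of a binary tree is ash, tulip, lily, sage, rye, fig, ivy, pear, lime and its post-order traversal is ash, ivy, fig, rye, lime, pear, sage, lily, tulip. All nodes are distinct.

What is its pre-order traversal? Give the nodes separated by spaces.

The last element of post-order is the root; it splits in-order into left and right subtrees.
Root tulip: left subtree has 1 node {ash}, right has 7 {lily, sage, rye, fig, ivy, pear, lime}.
  Root lily: left subtree has 0 nodes { }, right has 6 {sage, rye, fig, ivy, pear, lime}.
    Root sage: left subtree has 0 nodes { }, right has 5 {rye, fig, ivy, pear, lime}.
      Root pear: left subtree has 3 nodes {rye, fig, ivy}, right has 1 {lime}.
        Root rye: left subtree has 0 nodes { }, right has 2 {fig, ivy}.
          Root fig: left subtree has 0 nodes { }, right has 1 {ivy}.

tulip ash lily sage pear rye fig ivy lime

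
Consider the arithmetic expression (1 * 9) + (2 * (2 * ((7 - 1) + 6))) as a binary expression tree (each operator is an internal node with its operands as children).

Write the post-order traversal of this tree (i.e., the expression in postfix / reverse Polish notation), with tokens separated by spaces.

1 9 * 2 2 7 1 - 6 + * * +

Post-order on an expression tree gives postfix notation: for each operator, emit left operand, right operand, then the operator.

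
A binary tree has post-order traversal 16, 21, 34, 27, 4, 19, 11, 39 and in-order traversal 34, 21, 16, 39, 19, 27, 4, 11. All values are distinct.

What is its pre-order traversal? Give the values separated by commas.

The last element of post-order is the root; it splits in-order into left and right subtrees.
Root 39: left subtree has 3 nodes {34, 21, 16}, right has 4 {19, 27, 4, 11}.
  Root 34: left subtree has 0 nodes { }, right has 2 {21, 16}.
    Root 21: left subtree has 0 nodes { }, right has 1 {16}.
  Root 11: left subtree has 3 nodes {19, 27, 4}, right has 0 { }.
    Root 19: left subtree has 0 nodes { }, right has 2 {27, 4}.
      Root 4: left subtree has 1 node {27}, right has 0 { }.

39, 34, 21, 16, 11, 19, 4, 27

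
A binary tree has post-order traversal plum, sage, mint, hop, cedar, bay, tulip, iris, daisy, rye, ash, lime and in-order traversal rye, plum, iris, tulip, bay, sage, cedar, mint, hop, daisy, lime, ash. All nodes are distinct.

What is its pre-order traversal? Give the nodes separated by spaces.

The last element of post-order is the root; it splits in-order into left and right subtrees.
Root lime: left subtree has 10 nodes {rye, plum, iris, tulip, bay, sage, cedar, mint, hop, daisy}, right has 1 {ash}.
  Root rye: left subtree has 0 nodes { }, right has 9 {plum, iris, tulip, bay, sage, cedar, mint, hop, daisy}.
    Root daisy: left subtree has 8 nodes {plum, iris, tulip, bay, sage, cedar, mint, hop}, right has 0 { }.
      Root iris: left subtree has 1 node {plum}, right has 6 {tulip, bay, sage, cedar, mint, hop}.
        Root tulip: left subtree has 0 nodes { }, right has 5 {bay, sage, cedar, mint, hop}.
          Root bay: left subtree has 0 nodes { }, right has 4 {sage, cedar, mint, hop}.
            Root cedar: left subtree has 1 node {sage}, right has 2 {mint, hop}.
              Root hop: left subtree has 1 node {mint}, right has 0 { }.

lime rye daisy iris plum tulip bay cedar sage hop mint ash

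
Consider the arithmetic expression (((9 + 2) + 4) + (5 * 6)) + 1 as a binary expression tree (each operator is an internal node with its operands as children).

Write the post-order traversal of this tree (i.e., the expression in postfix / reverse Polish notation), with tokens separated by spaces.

Post-order on an expression tree gives postfix notation: for each operator, emit left operand, right operand, then the operator.

9 2 + 4 + 5 6 * + 1 +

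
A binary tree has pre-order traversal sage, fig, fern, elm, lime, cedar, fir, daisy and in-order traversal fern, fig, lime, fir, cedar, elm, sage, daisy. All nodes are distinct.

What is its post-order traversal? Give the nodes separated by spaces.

fern fir cedar lime elm fig daisy sage

The first element of pre-order is the root; it splits in-order into left and right subtrees.
Root sage: left subtree has 6 nodes {fern, fig, lime, fir, cedar, elm}, right has 1 {daisy}.
  Root fig: left subtree has 1 node {fern}, right has 4 {lime, fir, cedar, elm}.
    Root elm: left subtree has 3 nodes {lime, fir, cedar}, right has 0 { }.
      Root lime: left subtree has 0 nodes { }, right has 2 {fir, cedar}.
        Root cedar: left subtree has 1 node {fir}, right has 0 { }.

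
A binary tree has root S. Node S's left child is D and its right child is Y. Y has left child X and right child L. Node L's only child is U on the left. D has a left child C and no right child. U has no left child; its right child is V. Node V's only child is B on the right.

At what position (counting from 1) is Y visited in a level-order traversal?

Level-order visits nodes level by level from the root, left to right within each level.
Level 0: S
Level 1: D, Y
Level 2: C, X, L
Level 3: U
Level 4: V
Level 5: B
Full level-order sequence: S, D, Y, C, X, L, U, V, B.

3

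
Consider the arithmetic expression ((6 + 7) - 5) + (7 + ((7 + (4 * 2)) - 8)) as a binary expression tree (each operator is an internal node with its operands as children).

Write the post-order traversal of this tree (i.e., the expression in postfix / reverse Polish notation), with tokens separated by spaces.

6 7 + 5 - 7 7 4 2 * + 8 - + +

Post-order on an expression tree gives postfix notation: for each operator, emit left operand, right operand, then the operator.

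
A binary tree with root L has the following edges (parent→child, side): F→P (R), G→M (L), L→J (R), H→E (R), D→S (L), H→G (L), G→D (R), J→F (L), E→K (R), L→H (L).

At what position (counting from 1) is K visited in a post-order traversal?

Post-order visits the left subtree, then the right subtree, then the node.
At L: go left to H.
  At H: go left to G.
    At G: go left to M.
      M is a leaf — visit M.
    At G: go right to D.
      At D: go left to S.
        S is a leaf — visit S.
      At D: no right child.
      Visit D.
    Visit G.
  At H: go right to E.
    At E: no left child.
    At E: go right to K.
      K is a leaf — visit K.
    Visit E.
  Visit H.
At L: go right to J.
  At J: go left to F.
    At F: no left child.
    At F: go right to P.
      P is a leaf — visit P.
    Visit F.
  At J: no right child.
  Visit J.
Visit L.
Full post-order sequence: M, S, D, G, K, E, H, P, F, J, L.

5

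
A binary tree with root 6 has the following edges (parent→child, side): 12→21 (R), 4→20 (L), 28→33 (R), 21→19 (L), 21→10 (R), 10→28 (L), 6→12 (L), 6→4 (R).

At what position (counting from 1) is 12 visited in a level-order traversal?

Level-order visits nodes level by level from the root, left to right within each level.
Level 0: 6
Level 1: 12, 4
Level 2: 21, 20
Level 3: 19, 10
Level 4: 28
Level 5: 33
Full level-order sequence: 6, 12, 4, 21, 20, 19, 10, 28, 33.

2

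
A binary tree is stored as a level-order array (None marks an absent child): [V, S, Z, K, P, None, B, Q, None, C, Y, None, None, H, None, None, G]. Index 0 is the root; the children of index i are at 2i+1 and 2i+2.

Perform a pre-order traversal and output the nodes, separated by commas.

V, S, K, Q, G, P, C, Y, Z, B, H

Pre-order visits the node, then its left subtree, then its right subtree.
Visit V.
At V: go left to S.
  Visit S.
  At S: go left to K.
    Visit K.
    At K: go left to Q.
      Visit Q.
      At Q: no left child.
      At Q: go right to G.
        G is a leaf — visit G.
    At K: no right child.
  At S: go right to P.
    Visit P.
    At P: go left to C.
      C is a leaf — visit C.
    At P: go right to Y.
      Y is a leaf — visit Y.
At V: go right to Z.
  Visit Z.
  At Z: no left child.
  At Z: go right to B.
    Visit B.
    At B: go left to H.
      H is a leaf — visit H.
    At B: no right child.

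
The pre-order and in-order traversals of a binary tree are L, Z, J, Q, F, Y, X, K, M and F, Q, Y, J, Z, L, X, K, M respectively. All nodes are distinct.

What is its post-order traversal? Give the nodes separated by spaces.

F Y Q J Z M K X L

The first element of pre-order is the root; it splits in-order into left and right subtrees.
Root L: left subtree has 5 nodes {F, Q, Y, J, Z}, right has 3 {X, K, M}.
  Root Z: left subtree has 4 nodes {F, Q, Y, J}, right has 0 { }.
    Root J: left subtree has 3 nodes {F, Q, Y}, right has 0 { }.
      Root Q: left subtree has 1 node {F}, right has 1 {Y}.
  Root X: left subtree has 0 nodes { }, right has 2 {K, M}.
    Root K: left subtree has 0 nodes { }, right has 1 {M}.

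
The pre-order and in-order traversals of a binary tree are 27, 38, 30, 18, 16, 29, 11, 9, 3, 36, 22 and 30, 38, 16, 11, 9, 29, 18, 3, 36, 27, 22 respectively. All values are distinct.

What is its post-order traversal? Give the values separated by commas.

30, 9, 11, 29, 16, 36, 3, 18, 38, 22, 27

The first element of pre-order is the root; it splits in-order into left and right subtrees.
Root 27: left subtree has 9 nodes {30, 38, 16, 11, 9, 29, 18, 3, 36}, right has 1 {22}.
  Root 38: left subtree has 1 node {30}, right has 7 {16, 11, 9, 29, 18, 3, 36}.
    Root 18: left subtree has 4 nodes {16, 11, 9, 29}, right has 2 {3, 36}.
      Root 16: left subtree has 0 nodes { }, right has 3 {11, 9, 29}.
        Root 29: left subtree has 2 nodes {11, 9}, right has 0 { }.
          Root 11: left subtree has 0 nodes { }, right has 1 {9}.
      Root 3: left subtree has 0 nodes { }, right has 1 {36}.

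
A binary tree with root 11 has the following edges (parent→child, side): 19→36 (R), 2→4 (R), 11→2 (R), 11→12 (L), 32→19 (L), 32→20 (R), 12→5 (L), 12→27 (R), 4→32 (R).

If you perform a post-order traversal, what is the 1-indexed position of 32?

Post-order visits the left subtree, then the right subtree, then the node.
At 11: go left to 12.
  At 12: go left to 5.
    5 is a leaf — visit 5.
  At 12: go right to 27.
    27 is a leaf — visit 27.
  Visit 12.
At 11: go right to 2.
  At 2: no left child.
  At 2: go right to 4.
    At 4: no left child.
    At 4: go right to 32.
      At 32: go left to 19.
        At 19: no left child.
        At 19: go right to 36.
          36 is a leaf — visit 36.
        Visit 19.
      At 32: go right to 20.
        20 is a leaf — visit 20.
      Visit 32.
    Visit 4.
  Visit 2.
Visit 11.
Full post-order sequence: 5, 27, 12, 36, 19, 20, 32, 4, 2, 11.

7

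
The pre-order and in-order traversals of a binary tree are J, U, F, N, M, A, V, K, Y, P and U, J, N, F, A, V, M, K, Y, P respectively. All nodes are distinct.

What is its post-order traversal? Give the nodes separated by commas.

The first element of pre-order is the root; it splits in-order into left and right subtrees.
Root J: left subtree has 1 node {U}, right has 8 {N, F, A, V, M, K, Y, P}.
  Root F: left subtree has 1 node {N}, right has 6 {A, V, M, K, Y, P}.
    Root M: left subtree has 2 nodes {A, V}, right has 3 {K, Y, P}.
      Root A: left subtree has 0 nodes { }, right has 1 {V}.
      Root K: left subtree has 0 nodes { }, right has 2 {Y, P}.
        Root Y: left subtree has 0 nodes { }, right has 1 {P}.

U, N, V, A, P, Y, K, M, F, J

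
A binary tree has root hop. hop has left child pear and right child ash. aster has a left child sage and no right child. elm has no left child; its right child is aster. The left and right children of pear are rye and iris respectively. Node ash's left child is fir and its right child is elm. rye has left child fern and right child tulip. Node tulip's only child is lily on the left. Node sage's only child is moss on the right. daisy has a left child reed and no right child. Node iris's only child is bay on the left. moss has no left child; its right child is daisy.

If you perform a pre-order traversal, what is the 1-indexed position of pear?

Pre-order visits the node, then its left subtree, then its right subtree.
Visit hop.
At hop: go left to pear.
  Visit pear.
  At pear: go left to rye.
    Visit rye.
    At rye: go left to fern.
      fern is a leaf — visit fern.
    At rye: go right to tulip.
      Visit tulip.
      At tulip: go left to lily.
        lily is a leaf — visit lily.
      At tulip: no right child.
  At pear: go right to iris.
    Visit iris.
    At iris: go left to bay.
      bay is a leaf — visit bay.
    At iris: no right child.
At hop: go right to ash.
  Visit ash.
  At ash: go left to fir.
    fir is a leaf — visit fir.
  At ash: go right to elm.
    Visit elm.
    At elm: no left child.
    At elm: go right to aster.
      Visit aster.
      At aster: go left to sage.
        Visit sage.
        At sage: no left child.
        At sage: go right to moss.
          Visit moss.
          At moss: no left child.
          At moss: go right to daisy.
            Visit daisy.
            At daisy: go left to reed.
              reed is a leaf — visit reed.
            At daisy: no right child.
      At aster: no right child.
Full pre-order sequence: hop, pear, rye, fern, tulip, lily, iris, bay, ash, fir, elm, aster, sage, moss, daisy, reed.

2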